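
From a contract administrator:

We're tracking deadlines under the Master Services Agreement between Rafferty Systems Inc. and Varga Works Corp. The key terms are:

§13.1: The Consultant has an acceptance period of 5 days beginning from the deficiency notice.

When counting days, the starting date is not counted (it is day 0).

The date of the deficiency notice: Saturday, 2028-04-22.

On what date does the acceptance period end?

Adding 5 calendar days to 2028-04-22 gives 2028-04-27, which is the last day of the acceptance period.

2028-04-27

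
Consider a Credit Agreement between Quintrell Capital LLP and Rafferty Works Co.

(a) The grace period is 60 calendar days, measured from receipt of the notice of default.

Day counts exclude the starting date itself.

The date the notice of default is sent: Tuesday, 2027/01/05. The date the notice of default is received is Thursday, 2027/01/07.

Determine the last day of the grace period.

Adding 60 calendar days to 2027/01/07 gives 2027/03/08, which is the last day of the grace period.

2027/03/08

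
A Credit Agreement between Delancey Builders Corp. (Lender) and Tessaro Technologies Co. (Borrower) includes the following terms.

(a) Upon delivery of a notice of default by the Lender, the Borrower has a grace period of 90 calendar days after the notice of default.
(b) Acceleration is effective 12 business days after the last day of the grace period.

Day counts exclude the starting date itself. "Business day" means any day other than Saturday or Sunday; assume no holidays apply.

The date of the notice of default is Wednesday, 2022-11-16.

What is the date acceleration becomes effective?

The last day of the grace period: 90 calendar days after 2022-11-16 is 2023-02-14.
The date acceleration becomes effective: counting 12 business days from Tuesday, 2023-02-14 (Feb 15, Feb 16, Feb 17, Feb 20, …, Feb 28, Mar 1, Mar 2, skipping weekends) reaches Thursday, 2023-03-02.

2023-03-02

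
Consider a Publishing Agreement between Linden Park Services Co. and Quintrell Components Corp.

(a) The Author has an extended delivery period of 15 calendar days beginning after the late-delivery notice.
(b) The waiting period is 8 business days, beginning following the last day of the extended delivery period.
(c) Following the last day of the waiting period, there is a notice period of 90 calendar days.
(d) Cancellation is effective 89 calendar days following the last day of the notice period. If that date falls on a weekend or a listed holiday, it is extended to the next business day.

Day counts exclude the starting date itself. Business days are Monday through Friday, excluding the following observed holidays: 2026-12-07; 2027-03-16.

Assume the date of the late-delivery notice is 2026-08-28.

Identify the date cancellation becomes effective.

The last day of the extended delivery period: 15 calendar days after 2026-08-28 is 2026-09-12.
From Saturday, 2026-09-12, 8 business days (Sep 14, Sep 15, Sep 16, Sep 17, Sep 18, Sep 21, Sep 22, Sep 23, skipping weekends) brings us to Wednesday, 2026-09-23, which is the last day of the waiting period.
Adding 90 calendar days to 2026-09-23 gives 2026-12-22, which is the last day of the notice period.
The date cancellation becomes effective: 2026-12-22 + 89 days = 2027-03-21. That falls on a Sunday, so it rolls to the next business day, Monday, 2027-03-22.

2027-03-22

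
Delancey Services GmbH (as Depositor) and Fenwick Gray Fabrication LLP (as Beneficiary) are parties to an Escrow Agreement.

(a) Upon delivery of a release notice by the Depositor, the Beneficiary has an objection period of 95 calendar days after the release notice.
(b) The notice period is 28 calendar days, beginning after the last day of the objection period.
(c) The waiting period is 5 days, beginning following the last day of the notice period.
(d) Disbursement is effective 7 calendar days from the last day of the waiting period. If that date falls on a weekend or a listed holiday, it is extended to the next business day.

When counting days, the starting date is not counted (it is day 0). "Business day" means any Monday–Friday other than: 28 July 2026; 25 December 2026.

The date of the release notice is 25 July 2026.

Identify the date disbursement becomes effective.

Adding 95 calendar days to 25 July 2026 gives 28 October 2026, which is the last day of the objection period.
Adding 28 calendar days to 28 October 2026 gives 25 November 2026, which is the last day of the notice period.
The last day of the waiting period: 5 calendar days after 25 November 2026 is 30 November 2026.
The date disbursement becomes effective: 7 calendar days after 30 November 2026 is 7 December 2026. 7 December 2026 is a Monday and is not a listed holiday, so no roll-forward applies.

7 December 2026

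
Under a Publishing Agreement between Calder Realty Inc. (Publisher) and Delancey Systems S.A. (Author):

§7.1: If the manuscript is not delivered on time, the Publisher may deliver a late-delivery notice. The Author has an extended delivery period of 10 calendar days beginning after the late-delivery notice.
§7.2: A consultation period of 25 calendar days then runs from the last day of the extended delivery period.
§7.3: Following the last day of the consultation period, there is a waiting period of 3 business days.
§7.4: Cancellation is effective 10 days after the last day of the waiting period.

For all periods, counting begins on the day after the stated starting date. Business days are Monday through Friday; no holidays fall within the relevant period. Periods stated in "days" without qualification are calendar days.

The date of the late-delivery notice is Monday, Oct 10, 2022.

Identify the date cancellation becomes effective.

The last day of the extended delivery period: 10 calendar days after Oct 10, 2022 is Oct 20, 2022.
Adding 25 calendar days to Oct 20, 2022 gives Nov 14, 2022, which is the last day of the consultation period.
The last day of the waiting period: 3 business days after Monday, Nov 14, 2022, skipping weekends — Nov 15, Nov 16, Nov 17 — lands on Thursday, Nov 17, 2022.
The date cancellation becomes effective: Nov 17, 2022 + 10 days = Nov 27, 2022.

Nov 27, 2022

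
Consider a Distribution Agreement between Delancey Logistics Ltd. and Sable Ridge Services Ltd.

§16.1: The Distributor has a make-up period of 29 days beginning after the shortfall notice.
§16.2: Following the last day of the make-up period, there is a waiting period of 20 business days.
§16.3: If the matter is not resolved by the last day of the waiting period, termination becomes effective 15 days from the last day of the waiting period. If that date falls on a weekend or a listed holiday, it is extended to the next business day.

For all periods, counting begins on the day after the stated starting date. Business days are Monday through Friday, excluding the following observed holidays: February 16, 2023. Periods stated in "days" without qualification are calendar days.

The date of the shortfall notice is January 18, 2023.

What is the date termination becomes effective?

March 31, 2023

Adding 29 calendar days to January 18, 2023 gives February 16, 2023, which is the last day of the make-up period.
The last day of the waiting period: counting 20 business days from Thursday, February 16, 2023 (Feb 17, Feb 20, Feb 21, Feb 22, …, Mar 14, Mar 15, Mar 16, skipping weekends) reaches Thursday, March 16, 2023.
The date termination becomes effective: March 16, 2023 + 15 days = March 31, 2023. March 31, 2023 is a Friday and is not a listed holiday, so no roll-forward applies.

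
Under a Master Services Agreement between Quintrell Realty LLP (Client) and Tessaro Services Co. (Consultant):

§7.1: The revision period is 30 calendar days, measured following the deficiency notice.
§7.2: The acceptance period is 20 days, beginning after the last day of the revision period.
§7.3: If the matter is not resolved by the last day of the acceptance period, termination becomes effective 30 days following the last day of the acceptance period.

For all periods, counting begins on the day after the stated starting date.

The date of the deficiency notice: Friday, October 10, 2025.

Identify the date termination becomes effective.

December 29, 2025

The last day of the revision period: 30 calendar days after October 10, 2025 is November 9, 2025.
The last day of the acceptance period: 20 calendar days after November 9, 2025 is November 29, 2025.
Adding 30 calendar days to November 29, 2025 gives December 29, 2025, which is the date termination becomes effective.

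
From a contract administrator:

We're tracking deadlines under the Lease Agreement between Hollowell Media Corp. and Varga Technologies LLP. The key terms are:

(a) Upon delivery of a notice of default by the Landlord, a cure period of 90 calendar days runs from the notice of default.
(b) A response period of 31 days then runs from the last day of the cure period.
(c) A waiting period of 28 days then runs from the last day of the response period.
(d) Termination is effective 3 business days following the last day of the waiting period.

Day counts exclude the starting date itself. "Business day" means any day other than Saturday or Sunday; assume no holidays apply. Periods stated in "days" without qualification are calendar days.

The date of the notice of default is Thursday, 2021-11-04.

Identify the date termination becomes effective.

2022-04-06

The last day of the cure period: 2021-11-04 + 90 days = 2022-02-02.
The last day of the response period: 2022-02-02 + 31 days = 2022-03-05.
The last day of the waiting period: 28 calendar days after 2022-03-05 is 2022-04-02.
The date termination becomes effective: 3 business days after Saturday, 2022-04-02, skipping weekends — Apr 4, Apr 5, Apr 6 — lands on Wednesday, 2022-04-06.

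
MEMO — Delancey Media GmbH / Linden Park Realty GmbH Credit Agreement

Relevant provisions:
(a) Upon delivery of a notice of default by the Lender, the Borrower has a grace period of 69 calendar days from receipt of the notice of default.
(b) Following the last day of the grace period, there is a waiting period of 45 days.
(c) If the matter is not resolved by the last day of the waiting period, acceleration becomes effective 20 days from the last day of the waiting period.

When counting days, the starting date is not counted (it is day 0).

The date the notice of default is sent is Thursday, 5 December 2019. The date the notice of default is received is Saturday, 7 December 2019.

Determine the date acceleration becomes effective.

19 April 2020

The last day of the grace period: 7 December 2019 + 69 days = 14 February 2020.
The last day of the waiting period: 45 calendar days after 14 February 2020 is 30 March 2020.
Adding 20 calendar days to 30 March 2020 gives 19 April 2020, which is the date acceleration becomes effective.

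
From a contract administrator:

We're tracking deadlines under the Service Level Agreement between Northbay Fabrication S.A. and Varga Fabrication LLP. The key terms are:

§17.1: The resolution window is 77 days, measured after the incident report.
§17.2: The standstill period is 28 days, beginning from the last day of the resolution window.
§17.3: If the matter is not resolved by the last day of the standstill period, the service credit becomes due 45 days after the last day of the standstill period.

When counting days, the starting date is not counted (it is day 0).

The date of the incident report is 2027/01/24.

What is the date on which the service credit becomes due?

2027/06/23

The last day of the resolution window: 2027/01/24 + 77 days = 2027/04/11.
The last day of the standstill period: 28 calendar days after 2027/04/11 is 2027/05/09.
The date on which the service credit becomes due: 2027/05/09 + 45 days = 2027/06/23.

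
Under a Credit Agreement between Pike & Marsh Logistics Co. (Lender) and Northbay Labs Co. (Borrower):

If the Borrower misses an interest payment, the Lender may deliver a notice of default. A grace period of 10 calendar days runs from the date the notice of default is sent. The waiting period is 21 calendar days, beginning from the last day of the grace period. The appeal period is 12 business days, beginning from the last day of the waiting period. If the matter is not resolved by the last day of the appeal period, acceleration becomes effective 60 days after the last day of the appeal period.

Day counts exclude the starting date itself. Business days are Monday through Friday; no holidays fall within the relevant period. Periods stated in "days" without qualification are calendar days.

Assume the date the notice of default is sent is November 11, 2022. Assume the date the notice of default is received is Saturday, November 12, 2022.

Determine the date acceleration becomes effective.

February 26, 2023

Adding 10 calendar days to November 11, 2022 gives November 21, 2022, which is the last day of the grace period.
The last day of the waiting period: 21 calendar days after November 21, 2022 is December 12, 2022.
The last day of the appeal period: 12 business days after Monday, December 12, 2022, skipping weekends — Dec 13, Dec 14, Dec 15, Dec 16, …, Dec 26, Dec 27, Dec 28 — lands on Wednesday, December 28, 2022.
The date acceleration becomes effective: 60 calendar days after December 28, 2022 is February 26, 2023.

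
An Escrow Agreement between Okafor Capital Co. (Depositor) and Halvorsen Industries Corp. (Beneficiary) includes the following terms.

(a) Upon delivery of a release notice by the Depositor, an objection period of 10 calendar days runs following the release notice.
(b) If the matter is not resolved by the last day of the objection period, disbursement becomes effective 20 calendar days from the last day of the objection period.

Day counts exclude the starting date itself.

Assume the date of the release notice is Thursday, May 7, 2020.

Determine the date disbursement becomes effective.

The last day of the objection period: May 7, 2020 + 10 days = May 17, 2020.
The date disbursement becomes effective: 20 calendar days after May 17, 2020 is Jun 6, 2020.

Jun 6, 2020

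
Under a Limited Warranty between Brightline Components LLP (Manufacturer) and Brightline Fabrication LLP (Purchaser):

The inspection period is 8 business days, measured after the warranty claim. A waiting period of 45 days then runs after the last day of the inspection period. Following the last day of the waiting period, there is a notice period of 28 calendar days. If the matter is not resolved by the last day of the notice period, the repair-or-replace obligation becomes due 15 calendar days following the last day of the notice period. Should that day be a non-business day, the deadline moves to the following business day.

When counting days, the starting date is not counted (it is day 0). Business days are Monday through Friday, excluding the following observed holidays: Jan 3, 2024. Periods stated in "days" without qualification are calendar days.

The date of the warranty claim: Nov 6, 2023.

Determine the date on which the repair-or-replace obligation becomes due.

Feb 12, 2024

The last day of the inspection period: 8 business days after Monday, Nov 6, 2023, skipping weekends — Nov 7, Nov 8, Nov 9, Nov 10, Nov 13, Nov 14, Nov 15, Nov 16 — lands on Thursday, Nov 16, 2023.
The last day of the waiting period: Nov 16, 2023 + 45 days = Dec 31, 2023.
Adding 28 calendar days to Dec 31, 2023 gives Jan 28, 2024, which is the last day of the notice period.
The date on which the repair-or-replace obligation becomes due: Jan 28, 2024 + 15 days = Feb 12, 2024. Feb 12, 2024 is a Monday and is not a listed holiday, so no roll-forward applies.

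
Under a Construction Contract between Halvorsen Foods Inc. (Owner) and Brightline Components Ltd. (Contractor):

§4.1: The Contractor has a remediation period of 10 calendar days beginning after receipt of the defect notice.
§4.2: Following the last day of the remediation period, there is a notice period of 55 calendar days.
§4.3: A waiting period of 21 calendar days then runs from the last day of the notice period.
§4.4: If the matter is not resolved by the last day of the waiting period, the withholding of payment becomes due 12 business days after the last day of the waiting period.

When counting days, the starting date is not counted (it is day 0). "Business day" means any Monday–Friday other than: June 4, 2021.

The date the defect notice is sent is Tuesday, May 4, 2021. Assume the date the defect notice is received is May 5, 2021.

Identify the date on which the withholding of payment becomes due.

August 17, 2021

The last day of the remediation period: 10 calendar days after May 5, 2021 is May 15, 2021.
The last day of the notice period: 55 calendar days after May 15, 2021 is July 9, 2021.
The last day of the waiting period: July 9, 2021 + 21 days = July 30, 2021.
From Friday, July 30, 2021, 12 business days (Aug 2, Aug 3, Aug 4, Aug 5, …, Aug 13, Aug 16, Aug 17, skipping weekends) brings us to Tuesday, August 17, 2021, which is the date on which the withholding of payment becomes due.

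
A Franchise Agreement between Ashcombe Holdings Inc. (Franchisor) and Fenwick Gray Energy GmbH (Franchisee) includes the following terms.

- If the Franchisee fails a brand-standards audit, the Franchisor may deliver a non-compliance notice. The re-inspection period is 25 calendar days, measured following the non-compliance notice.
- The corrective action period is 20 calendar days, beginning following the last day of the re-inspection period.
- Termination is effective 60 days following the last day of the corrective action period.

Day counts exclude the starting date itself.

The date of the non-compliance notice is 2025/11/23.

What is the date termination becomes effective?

2026/03/08

The last day of the re-inspection period: 25 calendar days after 2025/11/23 is 2025/12/18.
The last day of the corrective action period: 20 calendar days after 2025/12/18 is 2026/01/07.
Adding 60 calendar days to 2026/01/07 gives 2026/03/08, which is the date termination becomes effective.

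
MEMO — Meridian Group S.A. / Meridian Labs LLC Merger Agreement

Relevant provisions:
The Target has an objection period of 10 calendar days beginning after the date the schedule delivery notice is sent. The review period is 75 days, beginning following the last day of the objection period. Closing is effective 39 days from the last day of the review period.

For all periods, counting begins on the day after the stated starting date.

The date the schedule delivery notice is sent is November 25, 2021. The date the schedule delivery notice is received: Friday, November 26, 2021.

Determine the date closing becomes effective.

Adding 10 calendar days to November 25, 2021 gives December 5, 2021, which is the last day of the objection period.
Adding 75 calendar days to December 5, 2021 gives February 18, 2022, which is the last day of the review period.
Adding 39 calendar days to February 18, 2022 gives March 29, 2022, which is the date closing becomes effective.

March 29, 2022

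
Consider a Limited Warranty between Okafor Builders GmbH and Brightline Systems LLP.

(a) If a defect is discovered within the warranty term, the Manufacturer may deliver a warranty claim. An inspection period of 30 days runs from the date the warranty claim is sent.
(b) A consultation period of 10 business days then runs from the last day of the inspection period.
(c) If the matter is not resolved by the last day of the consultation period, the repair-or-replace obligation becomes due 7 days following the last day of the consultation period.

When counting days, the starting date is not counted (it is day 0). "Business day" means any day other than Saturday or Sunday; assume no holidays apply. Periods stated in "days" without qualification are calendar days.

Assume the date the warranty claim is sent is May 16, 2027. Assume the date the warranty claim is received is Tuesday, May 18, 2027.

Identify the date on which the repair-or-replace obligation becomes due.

Jul 6, 2027

The last day of the inspection period: May 16, 2027 + 30 days = Jun 15, 2027.
The last day of the consultation period: counting 10 business days from Tuesday, Jun 15, 2027 (Jun 16, Jun 17, Jun 18, Jun 21, Jun 22, Jun 23, Jun 24, Jun 25, Jun 28, Jun 29, skipping weekends) reaches Tuesday, Jun 29, 2027.
The date on which the repair-or-replace obligation becomes due: 7 calendar days after Jun 29, 2027 is Jul 6, 2027.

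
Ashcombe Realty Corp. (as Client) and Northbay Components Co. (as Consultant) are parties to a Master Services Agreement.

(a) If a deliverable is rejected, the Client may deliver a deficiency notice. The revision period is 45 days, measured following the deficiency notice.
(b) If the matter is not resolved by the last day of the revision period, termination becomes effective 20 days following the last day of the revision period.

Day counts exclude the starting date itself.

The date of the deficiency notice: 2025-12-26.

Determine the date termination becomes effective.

2026-03-01

The last day of the revision period: 2025-12-26 + 45 days = 2026-02-09.
The date termination becomes effective: 20 calendar days after 2026-02-09 is 2026-03-01.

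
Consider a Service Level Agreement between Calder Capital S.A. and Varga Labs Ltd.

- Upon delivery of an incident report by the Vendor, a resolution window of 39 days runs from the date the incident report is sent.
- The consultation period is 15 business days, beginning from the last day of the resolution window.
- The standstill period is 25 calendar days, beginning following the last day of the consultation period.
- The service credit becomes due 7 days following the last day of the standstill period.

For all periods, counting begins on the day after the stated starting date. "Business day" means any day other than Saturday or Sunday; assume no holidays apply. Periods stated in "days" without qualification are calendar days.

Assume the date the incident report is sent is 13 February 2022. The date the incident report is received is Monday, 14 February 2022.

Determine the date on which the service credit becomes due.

16 May 2022

The last day of the resolution window: 13 February 2022 + 39 days = 24 March 2022.
The last day of the consultation period: 15 business days after Thursday, 24 March 2022, skipping weekends — Mar 25, Mar 28, Mar 29, Mar 30, …, Apr 12, Apr 13, Apr 14 — lands on Thursday, 14 April 2022.
Adding 25 calendar days to 14 April 2022 gives 9 May 2022, which is the last day of the standstill period.
The date on which the service credit becomes due: 7 calendar days after 9 May 2022 is 16 May 2022.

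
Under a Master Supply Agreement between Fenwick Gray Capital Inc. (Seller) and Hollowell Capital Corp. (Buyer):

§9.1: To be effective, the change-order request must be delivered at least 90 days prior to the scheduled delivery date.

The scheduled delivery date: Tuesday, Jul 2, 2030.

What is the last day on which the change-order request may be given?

Jul 2, 2030 minus 90 days is Apr 3, 2030.

Apr 3, 2030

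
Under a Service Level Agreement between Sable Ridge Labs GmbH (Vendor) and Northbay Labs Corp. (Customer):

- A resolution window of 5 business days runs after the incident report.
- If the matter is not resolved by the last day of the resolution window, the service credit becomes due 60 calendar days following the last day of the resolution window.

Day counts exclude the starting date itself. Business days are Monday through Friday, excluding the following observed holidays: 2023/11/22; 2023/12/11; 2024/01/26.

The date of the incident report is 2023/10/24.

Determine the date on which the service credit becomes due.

From Tuesday, 2023/10/24, 5 business days (Oct 25, Oct 26, Oct 27, Oct 30, Oct 31, skipping weekends) brings us to Tuesday, 2023/10/31, which is the last day of the resolution window.
The date on which the service credit becomes due: 2023/10/31 + 60 days = 2023/12/30.

2023/12/30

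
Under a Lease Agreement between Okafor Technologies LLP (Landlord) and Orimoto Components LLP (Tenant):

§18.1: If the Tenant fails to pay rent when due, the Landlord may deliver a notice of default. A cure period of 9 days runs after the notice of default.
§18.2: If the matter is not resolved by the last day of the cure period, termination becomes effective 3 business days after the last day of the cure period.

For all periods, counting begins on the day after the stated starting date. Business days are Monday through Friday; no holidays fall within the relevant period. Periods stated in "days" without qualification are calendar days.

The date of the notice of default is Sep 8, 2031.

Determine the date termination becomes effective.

Sep 22, 2031

Adding 9 calendar days to Sep 8, 2031 gives Sep 17, 2031, which is the last day of the cure period.
The date termination becomes effective: 3 business days after Wednesday, Sep 17, 2031, skipping weekends — Sep 18, Sep 19, Sep 22 — lands on Monday, Sep 22, 2031.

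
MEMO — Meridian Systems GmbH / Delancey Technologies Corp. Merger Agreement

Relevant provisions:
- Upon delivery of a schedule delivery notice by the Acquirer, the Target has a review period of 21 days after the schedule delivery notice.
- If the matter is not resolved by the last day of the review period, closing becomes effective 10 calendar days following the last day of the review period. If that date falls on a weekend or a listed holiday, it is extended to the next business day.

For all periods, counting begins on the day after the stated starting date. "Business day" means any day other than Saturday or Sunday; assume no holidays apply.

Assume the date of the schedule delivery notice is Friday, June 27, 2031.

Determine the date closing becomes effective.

The last day of the review period: June 27, 2031 + 21 days = July 18, 2031.
Adding 10 calendar days to July 18, 2031 gives July 28, 2031, which is the date closing becomes effective. July 28, 2031 is a Monday, so no roll-forward applies.

July 28, 2031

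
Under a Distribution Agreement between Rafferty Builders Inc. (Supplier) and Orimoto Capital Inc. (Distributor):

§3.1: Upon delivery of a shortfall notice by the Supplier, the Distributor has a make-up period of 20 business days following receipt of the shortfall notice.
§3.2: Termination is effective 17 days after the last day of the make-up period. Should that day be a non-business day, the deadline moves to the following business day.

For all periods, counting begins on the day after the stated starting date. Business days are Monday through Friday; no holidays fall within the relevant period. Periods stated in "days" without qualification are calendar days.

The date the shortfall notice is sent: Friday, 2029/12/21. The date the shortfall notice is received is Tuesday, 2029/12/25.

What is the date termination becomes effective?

The last day of the make-up period: 20 business days after Tuesday, 2029/12/25, skipping weekends — Dec 26, Dec 27, Dec 28, Dec 31, …, Jan 18, Jan 21, Jan 22 — lands on Tuesday, 2030/01/22.
Adding 17 calendar days to 2030/01/22 gives 2030/02/08, which is the date termination becomes effective. 2030/02/08 is a Friday, so no roll-forward applies.

2030/02/08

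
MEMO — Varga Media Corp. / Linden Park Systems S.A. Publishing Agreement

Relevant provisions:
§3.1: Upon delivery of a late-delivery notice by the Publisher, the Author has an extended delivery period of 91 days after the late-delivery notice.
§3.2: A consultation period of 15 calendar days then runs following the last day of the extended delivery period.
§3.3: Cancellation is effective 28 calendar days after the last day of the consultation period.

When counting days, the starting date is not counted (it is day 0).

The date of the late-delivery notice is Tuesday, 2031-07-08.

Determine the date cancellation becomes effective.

Adding 91 calendar days to 2031-07-08 gives 2031-10-07, which is the last day of the extended delivery period.
Adding 15 calendar days to 2031-10-07 gives 2031-10-22, which is the last day of the consultation period.
Adding 28 calendar days to 2031-10-22 gives 2031-11-19, which is the date cancellation becomes effective.

2031-11-19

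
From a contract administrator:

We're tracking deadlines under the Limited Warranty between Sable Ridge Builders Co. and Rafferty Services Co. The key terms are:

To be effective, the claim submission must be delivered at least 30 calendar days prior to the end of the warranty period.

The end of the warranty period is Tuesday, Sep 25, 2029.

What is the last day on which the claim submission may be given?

Aug 26, 2029

Counting back 30 calendar days from Sep 25, 2029 gives Aug 26, 2029.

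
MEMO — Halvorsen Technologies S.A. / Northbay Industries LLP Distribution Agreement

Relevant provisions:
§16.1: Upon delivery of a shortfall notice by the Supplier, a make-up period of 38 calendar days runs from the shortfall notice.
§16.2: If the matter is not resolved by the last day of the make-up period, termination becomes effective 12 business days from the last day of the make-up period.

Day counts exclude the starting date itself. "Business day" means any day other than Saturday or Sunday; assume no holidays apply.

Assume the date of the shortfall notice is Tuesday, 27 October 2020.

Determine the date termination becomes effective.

22 December 2020

Adding 38 calendar days to 27 October 2020 gives 4 December 2020, which is the last day of the make-up period.
The date termination becomes effective: counting 12 business days from Friday, 4 December 2020 (Dec 7, Dec 8, Dec 9, Dec 10, …, Dec 18, Dec 21, Dec 22, skipping weekends) reaches Tuesday, 22 December 2020.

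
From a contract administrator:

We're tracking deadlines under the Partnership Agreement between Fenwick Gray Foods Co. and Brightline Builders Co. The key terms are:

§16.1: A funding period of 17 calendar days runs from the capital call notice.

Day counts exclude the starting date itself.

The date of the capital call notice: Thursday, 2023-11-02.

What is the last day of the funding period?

2023-11-19

The last day of the funding period: 17 calendar days after 2023-11-02 is 2023-11-19.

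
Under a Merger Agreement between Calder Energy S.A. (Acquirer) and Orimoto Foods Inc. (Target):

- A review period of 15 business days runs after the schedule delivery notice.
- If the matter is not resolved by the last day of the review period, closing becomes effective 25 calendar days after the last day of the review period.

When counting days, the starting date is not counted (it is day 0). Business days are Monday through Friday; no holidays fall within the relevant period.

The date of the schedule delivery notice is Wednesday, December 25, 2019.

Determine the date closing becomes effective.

February 9, 2020

The last day of the review period: counting 15 business days from Wednesday, December 25, 2019 (Dec 26, Dec 27, Dec 30, Dec 31, …, Jan 13, Jan 14, Jan 15, skipping weekends) reaches Wednesday, January 15, 2020.
Adding 25 calendar days to January 15, 2020 gives February 9, 2020, which is the date closing becomes effective.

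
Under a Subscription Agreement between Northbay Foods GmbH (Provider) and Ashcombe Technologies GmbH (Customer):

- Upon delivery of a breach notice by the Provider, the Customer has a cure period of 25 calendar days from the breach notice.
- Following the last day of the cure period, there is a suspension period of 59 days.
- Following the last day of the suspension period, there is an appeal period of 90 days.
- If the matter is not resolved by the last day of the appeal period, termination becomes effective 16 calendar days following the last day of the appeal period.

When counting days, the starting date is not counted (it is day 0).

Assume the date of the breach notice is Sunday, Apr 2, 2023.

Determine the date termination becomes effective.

Oct 9, 2023

The last day of the cure period: 25 calendar days after Apr 2, 2023 is Apr 27, 2023.
The last day of the suspension period: Apr 27, 2023 + 59 days = Jun 25, 2023.
The last day of the appeal period: Jun 25, 2023 + 90 days = Sep 23, 2023.
The date termination becomes effective: Sep 23, 2023 + 16 days = Oct 9, 2023.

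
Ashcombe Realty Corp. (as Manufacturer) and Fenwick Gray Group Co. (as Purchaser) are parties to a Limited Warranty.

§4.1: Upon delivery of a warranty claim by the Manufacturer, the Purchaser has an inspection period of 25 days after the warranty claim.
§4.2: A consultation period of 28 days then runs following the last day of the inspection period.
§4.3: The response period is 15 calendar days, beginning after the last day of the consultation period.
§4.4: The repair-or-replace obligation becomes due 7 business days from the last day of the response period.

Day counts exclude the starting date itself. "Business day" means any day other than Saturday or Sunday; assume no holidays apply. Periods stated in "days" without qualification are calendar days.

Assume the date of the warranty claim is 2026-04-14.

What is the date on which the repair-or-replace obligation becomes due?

2026-06-30

The last day of the inspection period: 2026-04-14 + 25 days = 2026-05-09.
The last day of the consultation period: 28 calendar days after 2026-05-09 is 2026-06-06.
The last day of the response period: 2026-06-06 + 15 days = 2026-06-21.
The date on which the repair-or-replace obligation becomes due: 7 business days after Sunday, 2026-06-21, skipping weekends — Jun 22, Jun 23, Jun 24, Jun 25, Jun 26, Jun 29, Jun 30 — lands on Tuesday, 2026-06-30.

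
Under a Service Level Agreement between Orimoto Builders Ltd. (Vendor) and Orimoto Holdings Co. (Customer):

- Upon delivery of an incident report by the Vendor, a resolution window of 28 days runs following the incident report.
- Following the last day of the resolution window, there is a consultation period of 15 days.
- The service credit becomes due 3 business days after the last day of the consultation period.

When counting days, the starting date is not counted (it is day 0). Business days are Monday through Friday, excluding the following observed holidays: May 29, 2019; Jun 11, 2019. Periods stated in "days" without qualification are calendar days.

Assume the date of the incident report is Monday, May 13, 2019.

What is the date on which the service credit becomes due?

Jun 28, 2019

The last day of the resolution window: 28 calendar days after May 13, 2019 is Jun 10, 2019.
The last day of the consultation period: 15 calendar days after Jun 10, 2019 is Jun 25, 2019.
From Tuesday, Jun 25, 2019, 3 business days (Jun 26, Jun 27, Jun 28, skipping weekends) brings us to Friday, Jun 28, 2019, which is the date on which the service credit becomes due.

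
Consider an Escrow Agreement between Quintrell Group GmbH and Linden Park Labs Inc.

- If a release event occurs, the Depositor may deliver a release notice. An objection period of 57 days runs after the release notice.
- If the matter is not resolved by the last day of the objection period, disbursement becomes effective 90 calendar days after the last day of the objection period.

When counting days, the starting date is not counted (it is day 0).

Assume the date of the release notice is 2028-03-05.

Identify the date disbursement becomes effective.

Adding 57 calendar days to 2028-03-05 gives 2028-05-01, which is the last day of the objection period.
The date disbursement becomes effective: 90 calendar days after 2028-05-01 is 2028-07-30.

2028-07-30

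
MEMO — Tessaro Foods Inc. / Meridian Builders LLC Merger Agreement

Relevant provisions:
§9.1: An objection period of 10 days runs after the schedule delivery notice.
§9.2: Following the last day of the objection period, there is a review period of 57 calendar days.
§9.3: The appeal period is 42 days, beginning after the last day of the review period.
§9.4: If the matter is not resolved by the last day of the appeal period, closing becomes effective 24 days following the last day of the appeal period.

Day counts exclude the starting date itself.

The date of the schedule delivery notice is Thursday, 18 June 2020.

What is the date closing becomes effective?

29 October 2020

Adding 10 calendar days to 18 June 2020 gives 28 June 2020, which is the last day of the objection period.
The last day of the review period: 57 calendar days after 28 June 2020 is 24 August 2020.
Adding 42 calendar days to 24 August 2020 gives 5 October 2020, which is the last day of the appeal period.
The date closing becomes effective: 5 October 2020 + 24 days = 29 October 2020.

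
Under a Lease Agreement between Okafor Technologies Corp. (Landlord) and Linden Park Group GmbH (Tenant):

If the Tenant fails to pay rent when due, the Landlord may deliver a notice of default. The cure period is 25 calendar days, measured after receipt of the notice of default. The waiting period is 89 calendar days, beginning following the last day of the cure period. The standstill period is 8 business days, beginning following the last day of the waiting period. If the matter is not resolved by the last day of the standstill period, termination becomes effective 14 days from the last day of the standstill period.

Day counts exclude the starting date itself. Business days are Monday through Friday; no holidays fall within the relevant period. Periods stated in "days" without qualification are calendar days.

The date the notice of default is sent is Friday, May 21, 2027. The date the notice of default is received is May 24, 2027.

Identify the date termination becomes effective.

The last day of the cure period: May 24, 2027 + 25 days = June 18, 2027.
Adding 89 calendar days to June 18, 2027 gives September 15, 2027, which is the last day of the waiting period.
The last day of the standstill period: counting 8 business days from Wednesday, September 15, 2027 (Sep 16, Sep 17, Sep 20, Sep 21, Sep 22, Sep 23, Sep 24, Sep 27, skipping weekends) reaches Monday, September 27, 2027.
Adding 14 calendar days to September 27, 2027 gives October 11, 2027, which is the date termination becomes effective.

October 11, 2027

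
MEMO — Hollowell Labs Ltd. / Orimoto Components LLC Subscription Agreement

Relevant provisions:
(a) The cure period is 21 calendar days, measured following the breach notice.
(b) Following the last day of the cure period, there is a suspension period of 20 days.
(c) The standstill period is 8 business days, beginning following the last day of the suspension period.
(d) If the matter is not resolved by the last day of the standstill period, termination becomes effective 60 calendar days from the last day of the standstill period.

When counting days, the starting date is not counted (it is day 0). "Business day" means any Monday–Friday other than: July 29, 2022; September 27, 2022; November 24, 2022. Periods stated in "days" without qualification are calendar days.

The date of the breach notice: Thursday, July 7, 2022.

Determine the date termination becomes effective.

The last day of the cure period: July 7, 2022 + 21 days = July 28, 2022.
The last day of the suspension period: 20 calendar days after July 28, 2022 is August 17, 2022.
From Wednesday, August 17, 2022, 8 business days (Aug 18, Aug 19, Aug 22, Aug 23, Aug 24, Aug 25, Aug 26, Aug 29, skipping weekends) brings us to Monday, August 29, 2022, which is the last day of the standstill period.
The date termination becomes effective: August 29, 2022 + 60 days = October 28, 2022.

October 28, 2022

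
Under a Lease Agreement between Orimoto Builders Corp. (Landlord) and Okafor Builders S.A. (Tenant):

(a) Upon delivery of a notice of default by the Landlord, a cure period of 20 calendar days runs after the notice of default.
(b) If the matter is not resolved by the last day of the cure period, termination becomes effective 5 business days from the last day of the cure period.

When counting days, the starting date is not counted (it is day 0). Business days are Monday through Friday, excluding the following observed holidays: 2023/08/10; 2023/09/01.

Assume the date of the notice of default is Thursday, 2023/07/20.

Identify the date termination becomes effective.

The last day of the cure period: 20 calendar days after 2023/07/20 is 2023/08/09.
From Wednesday, 2023/08/09, 5 business days (Aug 11, Aug 14, Aug 15, Aug 16, Aug 17, skipping weekends and the listed holiday on Aug 10) brings us to Thursday, 2023/08/17, which is the date termination becomes effective.

2023/08/17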